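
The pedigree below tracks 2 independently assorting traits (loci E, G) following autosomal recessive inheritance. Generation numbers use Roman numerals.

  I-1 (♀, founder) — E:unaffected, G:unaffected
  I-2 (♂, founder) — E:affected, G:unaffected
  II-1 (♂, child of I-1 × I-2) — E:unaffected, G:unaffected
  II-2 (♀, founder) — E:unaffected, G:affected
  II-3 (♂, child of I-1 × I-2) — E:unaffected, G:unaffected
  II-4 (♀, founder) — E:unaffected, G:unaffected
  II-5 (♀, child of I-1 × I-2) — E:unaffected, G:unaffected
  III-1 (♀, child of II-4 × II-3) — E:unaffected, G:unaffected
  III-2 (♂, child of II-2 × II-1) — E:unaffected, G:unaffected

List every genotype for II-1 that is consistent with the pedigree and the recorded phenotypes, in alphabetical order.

II-1 ∈ {Ee GG, Ee Gg}

E/I-1 un ·: EE|Ee
E/I-2 aff ·: ee
E/II-1 un I-1×I-2: Ee
E/II-2 un ·: EE|Ee
E/II-3 un I-1×I-2: Ee
E/II-4 un ·: EE|Ee
E/II-5 un I-1×I-2: Ee
E/III-1 un II-4×II-3: EE|Ee
E/III-2 un II-2×II-1: EE|Ee
⇒ E over [I-1,I-2,II-1,II-2,II-3,II-4,II-5,III-1,III-2]: 32 consistent
G/I-1 un ·: GG|Gg
G/I-2 un ·: GG|Gg
G/II-1 un I-1×I-2: GG|Gg
G/II-2 aff ·: gg
G/II-3 un I-1×I-2: GG|Gg
G/II-4 un ·: GG|Gg
G/II-5 un I-1×I-2: GG|Gg
G/III-1 un II-4×II-3: GG|Gg
G/III-2 un II-2×II-1: Gg
⇒ G over [I-1,I-2,II-1,II-2,II-3,II-4,II-5,III-1,III-2]: 87 consistent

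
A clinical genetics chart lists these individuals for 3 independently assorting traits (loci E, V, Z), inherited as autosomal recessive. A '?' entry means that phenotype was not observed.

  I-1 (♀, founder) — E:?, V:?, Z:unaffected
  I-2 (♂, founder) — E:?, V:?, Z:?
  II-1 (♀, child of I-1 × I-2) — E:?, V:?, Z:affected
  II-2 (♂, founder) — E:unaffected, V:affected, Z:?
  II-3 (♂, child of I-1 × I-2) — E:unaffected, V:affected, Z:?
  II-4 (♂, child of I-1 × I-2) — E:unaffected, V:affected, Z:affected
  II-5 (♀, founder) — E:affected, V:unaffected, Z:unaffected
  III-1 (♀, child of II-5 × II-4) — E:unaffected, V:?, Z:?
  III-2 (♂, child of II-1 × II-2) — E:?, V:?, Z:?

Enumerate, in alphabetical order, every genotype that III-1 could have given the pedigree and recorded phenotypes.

E/I-1 ? ·: EE|Ee|ee
E/I-2 ? ·: EE|Ee|ee
E/II-1 ? I-1×I-2: EE|Ee|ee
E/II-2 un ·: EE|Ee
E/II-3 un I-1×I-2: EE|Ee
E/II-4 un I-1×I-2: EE|Ee
E/II-5 aff ·: ee
E/III-1 un II-5×II-4: Ee
E/III-2 ? II-1×II-2: EE|Ee|ee
⇒ E over [I-1,I-2,II-1,II-2,II-3,II-4,II-5,III-1,III-2]: 137 consistent
V/I-1 ? ·: Vv|vv
V/I-2 ? ·: Vv|vv
V/II-1 ? I-1×I-2: VV|Vv|vv
V/II-2 aff ·: vv
V/II-3 aff I-1×I-2: vv
V/II-4 aff I-1×I-2: vv
V/II-5 un ·: VV|Vv
V/III-1 ? II-5×II-4: Vv|vv
V/III-2 ? II-1×II-2: Vv|vv
⇒ V over [I-1,I-2,II-1,II-2,II-3,II-4,II-5,III-1,III-2]: 33 consistent
Z/I-1 un ·: Zz
Z/I-2 ? ·: Zz|zz
Z/II-1 aff I-1×I-2: zz
Z/II-2 ? ·: ZZ|Zz|zz
Z/II-3 ? I-1×I-2: ZZ|Zz|zz
Z/II-4 aff I-1×I-2: zz
Z/II-5 un ·: ZZ|Zz
Z/III-1 ? II-5×II-4: Zz|zz
Z/III-2 ? II-1×II-2: Zz|zz
⇒ Z over [I-1,I-2,II-1,II-2,II-3,II-4,II-5,III-1,III-2]: 60 consistent

III-1 ∈ {Ee Vv Zz, Ee Vv zz, Ee vv Zz, Ee vv zz}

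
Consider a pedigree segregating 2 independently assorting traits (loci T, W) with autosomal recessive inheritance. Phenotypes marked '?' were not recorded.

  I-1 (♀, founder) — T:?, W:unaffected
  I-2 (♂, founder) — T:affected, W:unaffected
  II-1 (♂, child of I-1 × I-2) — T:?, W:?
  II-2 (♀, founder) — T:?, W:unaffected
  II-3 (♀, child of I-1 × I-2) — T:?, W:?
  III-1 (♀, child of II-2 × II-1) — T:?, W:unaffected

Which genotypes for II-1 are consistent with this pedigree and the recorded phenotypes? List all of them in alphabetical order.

II-1 ∈ {Tt WW, Tt Ww, Tt ww, tt WW, tt Ww, tt ww}

T/I-1 ? ·: TT|Tt|tt
T/I-2 aff ·: tt
T/II-1 ? I-1×I-2: Tt|tt
T/II-2 ? ·: TT|Tt|tt
T/II-3 ? I-1×I-2: Tt|tt
T/III-1 ? II-2×II-1: TT|Tt|tt
⇒ T over [I-1,I-2,II-1,II-2,II-3,III-1]: 33 consistent
W/I-1 un ·: WW|Ww
W/I-2 un ·: WW|Ww
W/II-1 ? I-1×I-2: WW|Ww|ww
W/II-2 un ·: WW|Ww
W/II-3 ? I-1×I-2: WW|Ww|ww
W/III-1 un II-2×II-1: WW|Ww
⇒ W over [I-1,I-2,II-1,II-2,II-3,III-1]: 58 consistent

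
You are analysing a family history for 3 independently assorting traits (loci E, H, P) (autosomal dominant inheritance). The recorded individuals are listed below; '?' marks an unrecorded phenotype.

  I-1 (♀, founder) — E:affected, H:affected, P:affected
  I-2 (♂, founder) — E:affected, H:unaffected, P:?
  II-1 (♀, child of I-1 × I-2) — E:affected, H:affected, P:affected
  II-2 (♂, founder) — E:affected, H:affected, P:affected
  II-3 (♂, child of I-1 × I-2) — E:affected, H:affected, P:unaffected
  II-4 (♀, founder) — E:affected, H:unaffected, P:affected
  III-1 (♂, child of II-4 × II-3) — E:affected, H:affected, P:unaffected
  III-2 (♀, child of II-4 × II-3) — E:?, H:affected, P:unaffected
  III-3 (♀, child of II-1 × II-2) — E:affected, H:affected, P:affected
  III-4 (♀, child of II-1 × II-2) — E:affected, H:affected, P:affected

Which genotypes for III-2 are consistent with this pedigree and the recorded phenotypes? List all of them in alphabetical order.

E/I-1 aff ·: Ee|EE
E/I-2 aff ·: Ee|EE
E/II-1 aff I-1×I-2: Ee|EE
E/II-2 aff ·: Ee|EE
E/II-3 aff I-1×I-2: Ee|EE
E/II-4 aff ·: Ee|EE
E/III-1 aff II-4×II-3: Ee|EE
E/III-2 ? II-4×II-3: ee|Ee|EE
E/III-3 aff II-1×II-2: Ee|EE
E/III-4 aff II-1×II-2: Ee|EE
⇒ E over [I-1,I-2,II-1,II-2,II-3,II-4,III-1,III-2,III-3,III-4]: 610 consistent
H/I-1 aff ·: Hh|HH
H/I-2 un ·: hh
H/II-1 aff I-1×I-2: Hh
H/II-2 aff ·: Hh|HH
H/II-3 aff I-1×I-2: Hh
H/II-4 un ·: hh
H/III-1 aff II-4×II-3: Hh
H/III-2 aff II-4×II-3: Hh
H/III-3 aff II-1×II-2: Hh|HH
H/III-4 aff II-1×II-2: Hh|HH
⇒ H over [I-1,I-2,II-1,II-2,II-3,II-4,III-1,III-2,III-3,III-4]: 16 consistent
P/I-1 aff ·: Pp
P/I-2 ? ·: pp|Pp
P/II-1 aff I-1×I-2: Pp|PP
P/II-2 aff ·: Pp|PP
P/II-3 un I-1×I-2: pp
P/II-4 aff ·: Pp
P/III-1 un II-4×II-3: pp
P/III-2 un II-4×II-3: pp
P/III-3 aff II-1×II-2: Pp|PP
P/III-4 aff II-1×II-2: Pp|PP
⇒ P over [I-1,I-2,II-1,II-2,II-3,II-4,III-1,III-2,III-3,III-4]: 21 consistent

III-2 ∈ {EE Hh pp, Ee Hh pp, ee Hh pp}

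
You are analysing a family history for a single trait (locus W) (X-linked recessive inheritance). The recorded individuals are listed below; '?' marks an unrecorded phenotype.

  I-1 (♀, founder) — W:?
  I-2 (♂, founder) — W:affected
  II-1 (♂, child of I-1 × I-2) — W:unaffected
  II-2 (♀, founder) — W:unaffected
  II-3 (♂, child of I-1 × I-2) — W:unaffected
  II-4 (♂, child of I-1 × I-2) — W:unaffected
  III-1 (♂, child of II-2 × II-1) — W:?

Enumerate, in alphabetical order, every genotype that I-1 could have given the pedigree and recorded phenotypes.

W/I-1 ? ·: X^WX^W|X^WX^w
W/I-2 aff ·: X^wY
W/II-1 un I-1×I-2: X^WY
W/II-2 un ·: X^WX^W|X^WX^w
W/II-3 un I-1×I-2: X^WY
W/II-4 un I-1×I-2: X^WY
W/III-1 ? II-2×II-1: X^WY|X^wY
⇒ W over [I-1,I-2,II-1,II-2,II-3,II-4,III-1]: 6 consistent

I-1 ∈ {X^WX^W, X^WX^w}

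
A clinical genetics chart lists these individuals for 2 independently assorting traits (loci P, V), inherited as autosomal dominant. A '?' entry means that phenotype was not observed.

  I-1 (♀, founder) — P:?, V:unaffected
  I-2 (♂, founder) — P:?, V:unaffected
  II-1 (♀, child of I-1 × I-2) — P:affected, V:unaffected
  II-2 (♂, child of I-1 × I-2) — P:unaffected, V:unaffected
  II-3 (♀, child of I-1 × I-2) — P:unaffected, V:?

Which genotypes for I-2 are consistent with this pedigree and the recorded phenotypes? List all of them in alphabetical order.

I-2 ∈ {Pp vv, pp vv}

P/I-1 ? ·: pp|Pp
P/I-2 ? ·: pp|Pp
P/II-1 aff I-1×I-2: Pp|PP
P/II-2 un I-1×I-2: pp
P/II-3 un I-1×I-2: pp
⇒ P over [I-1,I-2,II-1,II-2,II-3]: 4 consistent
V/I-1 un ·: vv
V/I-2 un ·: vv
V/II-1 un I-1×I-2: vv
V/II-2 un I-1×I-2: vv
V/II-3 ? I-1×I-2: vv
⇒ V over [I-1,I-2,II-1,II-2,II-3]: 1 consistent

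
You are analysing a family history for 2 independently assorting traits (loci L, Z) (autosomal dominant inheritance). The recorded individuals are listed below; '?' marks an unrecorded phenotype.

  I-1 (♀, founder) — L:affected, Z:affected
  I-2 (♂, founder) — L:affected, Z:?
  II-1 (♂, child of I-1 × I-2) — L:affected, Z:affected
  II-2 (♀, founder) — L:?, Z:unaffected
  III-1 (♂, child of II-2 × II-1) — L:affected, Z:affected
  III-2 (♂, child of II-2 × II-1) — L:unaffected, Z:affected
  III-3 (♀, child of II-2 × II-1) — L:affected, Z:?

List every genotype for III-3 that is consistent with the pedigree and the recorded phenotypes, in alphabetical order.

III-3 ∈ {LL Zz, LL zz, Ll Zz, Ll zz}

L/I-1 aff ·: Ll|LL
L/I-2 aff ·: Ll|LL
L/II-1 aff I-1×I-2: Ll
L/II-2 ? ·: ll|Ll
L/III-1 aff II-2×II-1: Ll|LL
L/III-2 un II-2×II-1: ll
L/III-3 aff II-2×II-1: Ll|LL
⇒ L over [I-1,I-2,II-1,II-2,III-1,III-2,III-3]: 15 consistent
Z/I-1 aff ·: Zz|ZZ
Z/I-2 ? ·: zz|Zz|ZZ
Z/II-1 aff I-1×I-2: Zz|ZZ
Z/II-2 un ·: zz
Z/III-1 aff II-2×II-1: Zz
Z/III-2 aff II-2×II-1: Zz
Z/III-3 ? II-2×II-1: zz|Zz
⇒ Z over [I-1,I-2,II-1,II-2,III-1,III-2,III-3]: 14 consistent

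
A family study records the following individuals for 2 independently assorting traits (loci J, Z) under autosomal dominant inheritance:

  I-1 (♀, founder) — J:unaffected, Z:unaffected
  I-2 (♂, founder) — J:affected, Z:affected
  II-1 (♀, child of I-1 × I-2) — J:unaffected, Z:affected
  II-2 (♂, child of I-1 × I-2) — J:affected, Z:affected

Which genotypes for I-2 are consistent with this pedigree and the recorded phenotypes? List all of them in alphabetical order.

I-2 ∈ {Jj ZZ, Jj Zz}

J/I-1 un ·: jj
J/I-2 aff ·: Jj
J/II-1 un I-1×I-2: jj
J/II-2 aff I-1×I-2: Jj
⇒ J over [I-1,I-2,II-1,II-2]: 1 consistent
Z/I-1 un ·: zz
Z/I-2 aff ·: Zz|ZZ
Z/II-1 aff I-1×I-2: Zz
Z/II-2 aff I-1×I-2: Zz
⇒ Z over [I-1,I-2,II-1,II-2]: 2 consistent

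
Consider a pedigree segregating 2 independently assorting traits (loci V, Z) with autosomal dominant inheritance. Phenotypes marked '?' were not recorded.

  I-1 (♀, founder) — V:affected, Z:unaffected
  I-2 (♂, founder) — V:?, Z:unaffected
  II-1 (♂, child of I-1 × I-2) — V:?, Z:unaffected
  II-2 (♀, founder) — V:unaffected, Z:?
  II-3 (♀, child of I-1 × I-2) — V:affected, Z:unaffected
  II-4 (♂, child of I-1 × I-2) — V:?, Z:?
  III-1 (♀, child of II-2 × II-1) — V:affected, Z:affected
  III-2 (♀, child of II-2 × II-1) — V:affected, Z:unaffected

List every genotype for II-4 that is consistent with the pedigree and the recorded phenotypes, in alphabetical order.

II-4 ∈ {VV zz, Vv zz, vv zz}

V/I-1 aff ·: Vv|VV
V/I-2 ? ·: vv|Vv|VV
V/II-1 ? I-1×I-2: Vv|VV
V/II-2 un ·: vv
V/II-3 aff I-1×I-2: Vv|VV
V/II-4 ? I-1×I-2: vv|Vv|VV
V/III-1 aff II-2×II-1: Vv
V/III-2 aff II-2×II-1: Vv
⇒ V over [I-1,I-2,II-1,II-2,II-3,II-4,III-1,III-2]: 32 consistent
Z/I-1 un ·: zz
Z/I-2 un ·: zz
Z/II-1 un I-1×I-2: zz
Z/II-2 ? ·: Zz
Z/II-3 un I-1×I-2: zz
Z/II-4 ? I-1×I-2: zz
Z/III-1 aff II-2×II-1: Zz
Z/III-2 un II-2×II-1: zz
⇒ Z over [I-1,I-2,II-1,II-2,II-3,II-4,III-1,III-2]: 1 consistent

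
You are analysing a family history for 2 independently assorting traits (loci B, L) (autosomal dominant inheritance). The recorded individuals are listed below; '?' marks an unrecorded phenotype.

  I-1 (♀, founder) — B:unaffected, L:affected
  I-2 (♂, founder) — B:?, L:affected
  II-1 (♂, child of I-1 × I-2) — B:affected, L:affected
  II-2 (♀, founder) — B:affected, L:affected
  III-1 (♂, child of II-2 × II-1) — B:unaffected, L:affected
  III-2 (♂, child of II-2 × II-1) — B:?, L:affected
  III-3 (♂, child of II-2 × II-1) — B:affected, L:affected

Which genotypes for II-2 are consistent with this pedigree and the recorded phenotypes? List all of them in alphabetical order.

B/I-1 un ·: bb
B/I-2 ? ·: Bb|BB
B/II-1 aff I-1×I-2: Bb
B/II-2 aff ·: Bb
B/III-1 un II-2×II-1: bb
B/III-2 ? II-2×II-1: bb|Bb|BB
B/III-3 aff II-2×II-1: Bb|BB
⇒ B over [I-1,I-2,II-1,II-2,III-1,III-2,III-3]: 12 consistent
L/I-1 aff ·: Ll|LL
L/I-2 aff ·: Ll|LL
L/II-1 aff I-1×I-2: Ll|LL
L/II-2 aff ·: Ll|LL
L/III-1 aff II-2×II-1: Ll|LL
L/III-2 aff II-2×II-1: Ll|LL
L/III-3 aff II-2×II-1: Ll|LL
⇒ L over [I-1,I-2,II-1,II-2,III-1,III-2,III-3]: 84 consistent

II-2 ∈ {Bb LL, Bb Ll}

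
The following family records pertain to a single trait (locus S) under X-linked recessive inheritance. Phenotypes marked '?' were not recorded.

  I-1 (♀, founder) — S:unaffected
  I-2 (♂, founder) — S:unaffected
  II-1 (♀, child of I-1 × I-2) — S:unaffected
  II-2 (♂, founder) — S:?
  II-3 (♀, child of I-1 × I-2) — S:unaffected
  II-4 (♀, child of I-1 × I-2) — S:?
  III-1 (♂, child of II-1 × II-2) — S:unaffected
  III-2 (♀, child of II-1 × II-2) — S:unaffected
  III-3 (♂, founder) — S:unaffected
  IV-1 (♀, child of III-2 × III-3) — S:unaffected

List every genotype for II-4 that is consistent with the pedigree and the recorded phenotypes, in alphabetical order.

II-4 ∈ {X^SX^S, X^SX^s}

S/I-1 un ·: X^SX^S|X^SX^s
S/I-2 un ·: X^SY
S/II-1 un I-1×I-2: X^SX^S|X^SX^s
S/II-2 ? ·: X^SY|X^sY
S/II-3 un I-1×I-2: X^SX^S|X^SX^s
S/II-4 ? I-1×I-2: X^SX^S|X^SX^s
S/III-1 un II-1×II-2: X^SY
S/III-2 un II-1×II-2: X^SX^S|X^SX^s
S/III-3 un ·: X^SY
S/IV-1 un III-2×III-3: X^SX^S|X^SX^s
⇒ S over [I-1,I-2,II-1,II-2,II-3,II-4,III-1,III-2,III-3,IV-1]: 35 consistent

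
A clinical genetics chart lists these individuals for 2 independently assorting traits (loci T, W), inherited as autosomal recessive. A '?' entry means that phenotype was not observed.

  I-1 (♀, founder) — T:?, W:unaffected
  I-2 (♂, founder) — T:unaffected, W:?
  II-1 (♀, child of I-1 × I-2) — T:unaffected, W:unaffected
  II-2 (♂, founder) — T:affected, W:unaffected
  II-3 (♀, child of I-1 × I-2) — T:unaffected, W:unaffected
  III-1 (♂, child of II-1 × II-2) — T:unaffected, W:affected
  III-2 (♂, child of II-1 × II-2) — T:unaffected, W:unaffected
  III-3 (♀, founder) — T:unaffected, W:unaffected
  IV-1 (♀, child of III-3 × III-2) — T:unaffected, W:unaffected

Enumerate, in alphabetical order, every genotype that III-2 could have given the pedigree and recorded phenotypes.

T/I-1 ? ·: TT|Tt|tt
T/I-2 un ·: TT|Tt
T/II-1 un I-1×I-2: TT|Tt
T/II-2 aff ·: tt
T/II-3 un I-1×I-2: TT|Tt
T/III-1 un II-1×II-2: Tt
T/III-2 un II-1×II-2: Tt
T/III-3 un ·: TT|Tt
T/IV-1 un III-3×III-2: TT|Tt
⇒ T over [I-1,I-2,II-1,II-2,II-3,III-1,III-2,III-3,IV-1]: 60 consistent
W/I-1 un ·: WW|Ww
W/I-2 ? ·: WW|Ww|ww
W/II-1 un I-1×I-2: Ww
W/II-2 un ·: Ww
W/II-3 un I-1×I-2: WW|Ww
W/III-1 aff II-1×II-2: ww
W/III-2 un II-1×II-2: WW|Ww
W/III-3 un ·: WW|Ww
W/IV-1 un III-3×III-2: WW|Ww
⇒ W over [I-1,I-2,II-1,II-2,II-3,III-1,III-2,III-3,IV-1]: 56 consistent

III-2 ∈ {Tt WW, Tt Ww}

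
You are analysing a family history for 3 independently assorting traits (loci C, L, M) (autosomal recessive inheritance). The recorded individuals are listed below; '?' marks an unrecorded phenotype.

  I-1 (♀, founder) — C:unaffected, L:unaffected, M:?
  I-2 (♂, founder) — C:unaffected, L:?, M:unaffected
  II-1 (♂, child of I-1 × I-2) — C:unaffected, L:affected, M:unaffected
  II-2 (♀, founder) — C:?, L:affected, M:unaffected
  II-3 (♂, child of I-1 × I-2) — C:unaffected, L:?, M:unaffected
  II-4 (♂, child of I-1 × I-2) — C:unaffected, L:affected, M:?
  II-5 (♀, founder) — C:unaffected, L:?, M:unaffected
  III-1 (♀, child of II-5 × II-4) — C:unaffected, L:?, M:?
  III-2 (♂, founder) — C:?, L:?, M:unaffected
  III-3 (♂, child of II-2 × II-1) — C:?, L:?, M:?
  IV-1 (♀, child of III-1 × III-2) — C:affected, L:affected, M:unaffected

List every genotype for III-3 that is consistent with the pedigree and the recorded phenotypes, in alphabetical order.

III-3 ∈ {CC ll MM, CC ll Mm, CC ll mm, Cc ll MM, Cc ll Mm, Cc ll mm, cc ll MM, cc ll Mm, cc ll mm}

C/I-1 un ·: CC|Cc
C/I-2 un ·: CC|Cc
C/II-1 un I-1×I-2: CC|Cc
C/II-2 ? ·: CC|Cc|cc
C/II-3 un I-1×I-2: CC|Cc
C/II-4 un I-1×I-2: CC|Cc
C/II-5 un ·: CC|Cc
C/III-1 un II-5×II-4: Cc
C/III-2 ? ·: Cc|cc
C/III-3 ? II-2×II-1: CC|Cc|cc
C/IV-1 aff III-1×III-2: cc
⇒ C over [I-1,I-2,II-1,II-2,II-3,II-4,II-5,III-1,III-2,III-3,IV-1]: 404 consistent
L/I-1 un ·: Ll
L/I-2 ? ·: Ll|ll
L/II-1 aff I-1×I-2: ll
L/II-2 aff ·: ll
L/II-3 ? I-1×I-2: LL|Ll|ll
L/II-4 aff I-1×I-2: ll
L/II-5 ? ·: LL|Ll|ll
L/III-1 ? II-5×II-4: Ll|ll
L/III-2 ? ·: Ll|ll
L/III-3 ? II-2×II-1: ll
L/IV-1 aff III-1×III-2: ll
⇒ L over [I-1,I-2,II-1,II-2,II-3,II-4,II-5,III-1,III-2,III-3,IV-1]: 40 consistent
M/I-1 ? ·: MM|Mm|mm
M/I-2 un ·: MM|Mm
M/II-1 un I-1×I-2: MM|Mm
M/II-2 un ·: MM|Mm
M/II-3 un I-1×I-2: MM|Mm
M/II-4 ? I-1×I-2: MM|Mm|mm
M/II-5 un ·: MM|Mm
M/III-1 ? II-5×II-4: MM|Mm|mm
M/III-2 un ·: MM|Mm
M/III-3 ? II-2×II-1: MM|Mm|mm
M/IV-1 un III-1×III-2: MM|Mm
⇒ M over [I-1,I-2,II-1,II-2,II-3,II-4,II-5,III-1,III-2,III-3,IV-1]: 1648 consistent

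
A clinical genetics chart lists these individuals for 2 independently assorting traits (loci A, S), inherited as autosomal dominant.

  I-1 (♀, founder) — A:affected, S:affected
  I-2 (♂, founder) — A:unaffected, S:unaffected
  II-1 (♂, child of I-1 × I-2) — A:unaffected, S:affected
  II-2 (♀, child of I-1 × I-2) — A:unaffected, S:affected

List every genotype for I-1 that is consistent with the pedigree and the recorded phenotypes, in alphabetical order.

I-1 ∈ {Aa SS, Aa Ss}

A/I-1 aff ·: Aa
A/I-2 un ·: aa
A/II-1 un I-1×I-2: aa
A/II-2 un I-1×I-2: aa
⇒ A over [I-1,I-2,II-1,II-2]: 1 consistent
S/I-1 aff ·: Ss|SS
S/I-2 un ·: ss
S/II-1 aff I-1×I-2: Ss
S/II-2 aff I-1×I-2: Ss
⇒ S over [I-1,I-2,II-1,II-2]: 2 consistent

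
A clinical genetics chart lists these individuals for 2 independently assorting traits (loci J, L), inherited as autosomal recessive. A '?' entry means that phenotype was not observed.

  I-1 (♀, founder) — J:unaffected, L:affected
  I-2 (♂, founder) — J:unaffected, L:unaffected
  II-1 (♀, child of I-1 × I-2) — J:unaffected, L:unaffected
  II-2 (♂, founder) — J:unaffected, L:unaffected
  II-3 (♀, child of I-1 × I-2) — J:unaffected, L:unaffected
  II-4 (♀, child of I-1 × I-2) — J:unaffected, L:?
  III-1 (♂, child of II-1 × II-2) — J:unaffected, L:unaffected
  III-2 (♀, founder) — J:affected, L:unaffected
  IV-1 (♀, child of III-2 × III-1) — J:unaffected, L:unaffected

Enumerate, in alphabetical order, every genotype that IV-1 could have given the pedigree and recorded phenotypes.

J/I-1 un ·: JJ|Jj
J/I-2 un ·: JJ|Jj
J/II-1 un I-1×I-2: JJ|Jj
J/II-2 un ·: JJ|Jj
J/II-3 un I-1×I-2: JJ|Jj
J/II-4 un I-1×I-2: JJ|Jj
J/III-1 un II-1×II-2: JJ|Jj
J/III-2 aff ·: jj
J/IV-1 un III-2×III-1: Jj
⇒ J over [I-1,I-2,II-1,II-2,II-3,II-4,III-1,III-2,IV-1]: 87 consistent
L/I-1 aff ·: ll
L/I-2 un ·: LL|Ll
L/II-1 un I-1×I-2: Ll
L/II-2 un ·: LL|Ll
L/II-3 un I-1×I-2: Ll
L/II-4 ? I-1×I-2: Ll|ll
L/III-1 un II-1×II-2: LL|Ll
L/III-2 un ·: LL|Ll
L/IV-1 un III-2×III-1: LL|Ll
⇒ L over [I-1,I-2,II-1,II-2,II-3,II-4,III-1,III-2,IV-1]: 42 consistent

IV-1 ∈ {Jj LL, Jj Ll}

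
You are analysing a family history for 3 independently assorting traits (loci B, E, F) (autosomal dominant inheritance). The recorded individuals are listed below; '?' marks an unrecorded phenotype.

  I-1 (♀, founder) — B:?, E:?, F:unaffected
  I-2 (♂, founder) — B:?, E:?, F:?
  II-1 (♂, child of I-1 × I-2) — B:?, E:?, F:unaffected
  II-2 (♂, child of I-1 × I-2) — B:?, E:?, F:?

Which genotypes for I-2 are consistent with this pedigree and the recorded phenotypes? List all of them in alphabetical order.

B/I-1 ? ·: bb|Bb|BB
B/I-2 ? ·: bb|Bb|BB
B/II-1 ? I-1×I-2: bb|Bb|BB
B/II-2 ? I-1×I-2: bb|Bb|BB
⇒ B over [I-1,I-2,II-1,II-2]: 29 consistent
E/I-1 ? ·: ee|Ee|EE
E/I-2 ? ·: ee|Ee|EE
E/II-1 ? I-1×I-2: ee|Ee|EE
E/II-2 ? I-1×I-2: ee|Ee|EE
⇒ E over [I-1,I-2,II-1,II-2]: 29 consistent
F/I-1 un ·: ff
F/I-2 ? ·: ff|Ff
F/II-1 un I-1×I-2: ff
F/II-2 ? I-1×I-2: ff|Ff
⇒ F over [I-1,I-2,II-1,II-2]: 3 consistent

I-2 ∈ {BB EE Ff, BB EE ff, BB Ee Ff, BB Ee ff, BB ee Ff, BB ee ff, Bb EE Ff, Bb EE ff, Bb Ee Ff, Bb Ee ff, Bb ee Ff, Bb ee ff, bb EE Ff, bb EE ff, bb Ee Ff, bb Ee ff, bb ee Ff, bb ee ff}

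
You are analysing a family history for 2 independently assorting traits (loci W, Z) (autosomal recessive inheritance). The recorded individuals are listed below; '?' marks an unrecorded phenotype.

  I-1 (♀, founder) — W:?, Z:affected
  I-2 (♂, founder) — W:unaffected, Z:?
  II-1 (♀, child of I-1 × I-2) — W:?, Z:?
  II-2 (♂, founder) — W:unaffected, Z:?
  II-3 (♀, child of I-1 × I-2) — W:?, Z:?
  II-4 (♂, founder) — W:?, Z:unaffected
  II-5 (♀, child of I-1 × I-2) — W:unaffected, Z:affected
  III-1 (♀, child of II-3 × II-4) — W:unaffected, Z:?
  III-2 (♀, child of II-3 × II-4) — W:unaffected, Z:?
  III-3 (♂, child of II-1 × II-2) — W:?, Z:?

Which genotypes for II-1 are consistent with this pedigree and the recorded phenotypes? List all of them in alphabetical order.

W/I-1 ? ·: WW|Ww|ww
W/I-2 un ·: WW|Ww
W/II-1 ? I-1×I-2: WW|Ww|ww
W/II-2 un ·: WW|Ww
W/II-3 ? I-1×I-2: WW|Ww|ww
W/II-4 ? ·: WW|Ww|ww
W/II-5 un I-1×I-2: WW|Ww
W/III-1 un II-3×II-4: WW|Ww
W/III-2 un II-3×II-4: WW|Ww
W/III-3 ? II-1×II-2: WW|Ww|ww
⇒ W over [I-1,I-2,II-1,II-2,II-3,II-4,II-5,III-1,III-2,III-3]: 1005 consistent
Z/I-1 aff ·: zz
Z/I-2 ? ·: Zz|zz
Z/II-1 ? I-1×I-2: Zz|zz
Z/II-2 ? ·: ZZ|Zz|zz
Z/II-3 ? I-1×I-2: Zz|zz
Z/II-4 un ·: ZZ|Zz
Z/II-5 aff I-1×I-2: zz
Z/III-1 ? II-3×II-4: ZZ|Zz|zz
Z/III-2 ? II-3×II-4: ZZ|Zz|zz
Z/III-3 ? II-1×II-2: ZZ|Zz|zz
⇒ Z over [I-1,I-2,II-1,II-2,II-3,II-4,II-5,III-1,III-2,III-3]: 218 consistent

II-1 ∈ {WW Zz, WW zz, Ww Zz, Ww zz, ww Zz, ww zz}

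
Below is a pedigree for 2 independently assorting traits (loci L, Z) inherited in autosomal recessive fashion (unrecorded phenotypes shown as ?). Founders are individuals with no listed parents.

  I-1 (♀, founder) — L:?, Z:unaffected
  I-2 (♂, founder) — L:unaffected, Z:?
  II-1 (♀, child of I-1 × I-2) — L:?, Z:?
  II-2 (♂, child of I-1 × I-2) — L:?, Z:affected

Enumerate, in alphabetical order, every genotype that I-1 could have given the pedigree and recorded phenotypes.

I-1 ∈ {LL Zz, Ll Zz, ll Zz}

L/I-1 ? ·: LL|Ll|ll
L/I-2 un ·: LL|Ll
L/II-1 ? I-1×I-2: LL|Ll|ll
L/II-2 ? I-1×I-2: LL|Ll|ll
⇒ L over [I-1,I-2,II-1,II-2]: 23 consistent
Z/I-1 un ·: Zz
Z/I-2 ? ·: Zz|zz
Z/II-1 ? I-1×I-2: ZZ|Zz|zz
Z/II-2 aff I-1×I-2: zz
⇒ Z over [I-1,I-2,II-1,II-2]: 5 consistent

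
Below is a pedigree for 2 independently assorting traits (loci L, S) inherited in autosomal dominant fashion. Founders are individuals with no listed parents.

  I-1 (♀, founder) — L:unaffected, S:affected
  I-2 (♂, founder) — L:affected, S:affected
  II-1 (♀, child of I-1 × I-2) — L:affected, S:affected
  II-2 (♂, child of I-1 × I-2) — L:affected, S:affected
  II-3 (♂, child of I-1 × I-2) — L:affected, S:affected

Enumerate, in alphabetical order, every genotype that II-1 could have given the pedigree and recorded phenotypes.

II-1 ∈ {Ll SS, Ll Ss}

L/I-1 un ·: ll
L/I-2 aff ·: Ll|LL
L/II-1 aff I-1×I-2: Ll
L/II-2 aff I-1×I-2: Ll
L/II-3 aff I-1×I-2: Ll
⇒ L over [I-1,I-2,II-1,II-2,II-3]: 2 consistent
S/I-1 aff ·: Ss|SS
S/I-2 aff ·: Ss|SS
S/II-1 aff I-1×I-2: Ss|SS
S/II-2 aff I-1×I-2: Ss|SS
S/II-3 aff I-1×I-2: Ss|SS
⇒ S over [I-1,I-2,II-1,II-2,II-3]: 25 consistent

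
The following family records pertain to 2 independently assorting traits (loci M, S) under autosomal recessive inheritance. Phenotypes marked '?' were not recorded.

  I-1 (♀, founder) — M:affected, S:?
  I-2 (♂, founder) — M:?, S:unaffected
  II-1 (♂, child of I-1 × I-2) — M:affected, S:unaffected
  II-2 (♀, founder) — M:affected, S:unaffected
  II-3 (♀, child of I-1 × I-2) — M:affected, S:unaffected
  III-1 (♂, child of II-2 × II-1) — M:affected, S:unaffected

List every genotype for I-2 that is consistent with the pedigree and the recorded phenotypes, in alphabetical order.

I-2 ∈ {Mm SS, Mm Ss, mm SS, mm Ss}

M/I-1 aff ·: mm
M/I-2 ? ·: Mm|mm
M/II-1 aff I-1×I-2: mm
M/II-2 aff ·: mm
M/II-3 aff I-1×I-2: mm
M/III-1 aff II-2×II-1: mm
⇒ M over [I-1,I-2,II-1,II-2,II-3,III-1]: 2 consistent
S/I-1 ? ·: SS|Ss|ss
S/I-2 un ·: SS|Ss
S/II-1 un I-1×I-2: SS|Ss
S/II-2 un ·: SS|Ss
S/II-3 un I-1×I-2: SS|Ss
S/III-1 un II-2×II-1: SS|Ss
⇒ S over [I-1,I-2,II-1,II-2,II-3,III-1]: 53 consistent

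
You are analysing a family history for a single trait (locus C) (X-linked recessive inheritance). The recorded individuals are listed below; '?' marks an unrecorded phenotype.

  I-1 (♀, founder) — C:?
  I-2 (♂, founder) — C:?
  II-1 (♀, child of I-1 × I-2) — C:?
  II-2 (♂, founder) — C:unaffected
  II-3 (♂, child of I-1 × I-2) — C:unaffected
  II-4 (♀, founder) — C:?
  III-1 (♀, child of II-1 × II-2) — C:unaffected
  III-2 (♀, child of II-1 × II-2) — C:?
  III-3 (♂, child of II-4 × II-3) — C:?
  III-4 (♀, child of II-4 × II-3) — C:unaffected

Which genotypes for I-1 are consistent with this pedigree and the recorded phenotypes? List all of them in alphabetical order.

I-1 ∈ {X^CX^C, X^CX^c}

C/I-1 ? ·: X^CX^C|X^CX^c
C/I-2 ? ·: X^CY|X^cY
C/II-1 ? I-1×I-2: X^CX^C|X^CX^c|X^cX^c
C/II-2 un ·: X^CY
C/II-3 un I-1×I-2: X^CY
C/II-4 ? ·: X^CX^C|X^CX^c|X^cX^c
C/III-1 un II-1×II-2: X^CX^C|X^CX^c
C/III-2 ? II-1×II-2: X^CX^C|X^CX^c
C/III-3 ? II-4×II-3: X^CY|X^cY
C/III-4 un II-4×II-3: X^CX^C|X^CX^c
⇒ C over [I-1,I-2,II-1,II-2,II-3,II-4,III-1,III-2,III-3,III-4]: 90 consistent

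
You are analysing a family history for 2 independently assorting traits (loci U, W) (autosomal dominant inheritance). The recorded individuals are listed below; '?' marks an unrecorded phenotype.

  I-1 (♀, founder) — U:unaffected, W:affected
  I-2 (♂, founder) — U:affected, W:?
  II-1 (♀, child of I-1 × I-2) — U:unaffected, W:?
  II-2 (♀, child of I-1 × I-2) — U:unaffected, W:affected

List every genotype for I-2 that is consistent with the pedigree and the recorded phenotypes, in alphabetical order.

I-2 ∈ {Uu WW, Uu Ww, Uu ww}

U/I-1 un ·: uu
U/I-2 aff ·: Uu
U/II-1 un I-1×I-2: uu
U/II-2 un I-1×I-2: uu
⇒ U over [I-1,I-2,II-1,II-2]: 1 consistent
W/I-1 aff ·: Ww|WW
W/I-2 ? ·: ww|Ww|WW
W/II-1 ? I-1×I-2: ww|Ww|WW
W/II-2 aff I-1×I-2: Ww|WW
⇒ W over [I-1,I-2,II-1,II-2]: 18 consistent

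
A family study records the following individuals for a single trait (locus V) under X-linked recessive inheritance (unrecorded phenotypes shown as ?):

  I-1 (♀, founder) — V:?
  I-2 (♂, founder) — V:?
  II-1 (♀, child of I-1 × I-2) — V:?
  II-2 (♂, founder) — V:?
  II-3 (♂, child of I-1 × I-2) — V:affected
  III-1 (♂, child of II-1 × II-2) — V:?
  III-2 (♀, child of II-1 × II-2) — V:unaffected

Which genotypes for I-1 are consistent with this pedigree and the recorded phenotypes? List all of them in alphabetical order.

I-1 ∈ {X^VX^v, X^vX^v}

V/I-1 ? ·: X^VX^v|X^vX^v
V/I-2 ? ·: X^VY|X^vY
V/II-1 ? I-1×I-2: X^VX^V|X^VX^v|X^vX^v
V/II-2 ? ·: X^VY|X^vY
V/II-3 aff I-1×I-2: X^vY
V/III-1 ? II-1×II-2: X^VY|X^vY
V/III-2 un II-1×II-2: X^VX^V|X^VX^v
⇒ V over [I-1,I-2,II-1,II-2,II-3,III-1,III-2]: 22 consistent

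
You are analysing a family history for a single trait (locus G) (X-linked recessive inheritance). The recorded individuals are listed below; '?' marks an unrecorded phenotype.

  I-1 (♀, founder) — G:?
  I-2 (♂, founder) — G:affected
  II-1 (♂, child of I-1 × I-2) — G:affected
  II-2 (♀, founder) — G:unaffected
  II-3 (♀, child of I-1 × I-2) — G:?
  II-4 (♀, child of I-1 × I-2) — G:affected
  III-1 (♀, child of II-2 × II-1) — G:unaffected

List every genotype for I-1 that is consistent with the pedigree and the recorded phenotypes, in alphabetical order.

I-1 ∈ {X^GX^g, X^gX^g}

G/I-1 ? ·: X^GX^g|X^gX^g
G/I-2 aff ·: X^gY
G/II-1 aff I-1×I-2: X^gY
G/II-2 un ·: X^GX^G|X^GX^g
G/II-3 ? I-1×I-2: X^GX^g|X^gX^g
G/II-4 aff I-1×I-2: X^gX^g
G/III-1 un II-2×II-1: X^GX^g
⇒ G over [I-1,I-2,II-1,II-2,II-3,II-4,III-1]: 6 consistent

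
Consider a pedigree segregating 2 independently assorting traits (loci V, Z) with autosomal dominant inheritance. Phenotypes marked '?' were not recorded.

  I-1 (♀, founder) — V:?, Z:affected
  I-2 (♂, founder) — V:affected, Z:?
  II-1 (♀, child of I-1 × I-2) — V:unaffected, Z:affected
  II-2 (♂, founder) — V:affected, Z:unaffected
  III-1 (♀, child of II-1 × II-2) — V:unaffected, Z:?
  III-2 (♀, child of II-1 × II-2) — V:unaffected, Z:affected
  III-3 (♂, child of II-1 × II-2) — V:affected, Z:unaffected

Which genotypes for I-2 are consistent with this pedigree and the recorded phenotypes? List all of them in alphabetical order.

I-2 ∈ {Vv ZZ, Vv Zz, Vv zz}

V/I-1 ? ·: vv|Vv
V/I-2 aff ·: Vv
V/II-1 un I-1×I-2: vv
V/II-2 aff ·: Vv
V/III-1 un II-1×II-2: vv
V/III-2 un II-1×II-2: vv
V/III-3 aff II-1×II-2: Vv
⇒ V over [I-1,I-2,II-1,II-2,III-1,III-2,III-3]: 2 consistent
Z/I-1 aff ·: Zz|ZZ
Z/I-2 ? ·: zz|Zz|ZZ
Z/II-1 aff I-1×I-2: Zz
Z/II-2 un ·: zz
Z/III-1 ? II-1×II-2: zz|Zz
Z/III-2 aff II-1×II-2: Zz
Z/III-3 un II-1×II-2: zz
⇒ Z over [I-1,I-2,II-1,II-2,III-1,III-2,III-3]: 10 consistent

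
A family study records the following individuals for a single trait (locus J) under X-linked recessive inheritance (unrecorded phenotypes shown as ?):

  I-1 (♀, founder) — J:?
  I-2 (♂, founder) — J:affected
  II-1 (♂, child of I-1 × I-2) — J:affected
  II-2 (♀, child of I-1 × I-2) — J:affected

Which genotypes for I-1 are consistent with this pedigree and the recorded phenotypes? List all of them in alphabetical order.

I-1 ∈ {X^JX^j, X^jX^j}

J/I-1 ? ·: X^JX^j|X^jX^j
J/I-2 aff ·: X^jY
J/II-1 aff I-1×I-2: X^jY
J/II-2 aff I-1×I-2: X^jX^j
⇒ J over [I-1,I-2,II-1,II-2]: 2 consistent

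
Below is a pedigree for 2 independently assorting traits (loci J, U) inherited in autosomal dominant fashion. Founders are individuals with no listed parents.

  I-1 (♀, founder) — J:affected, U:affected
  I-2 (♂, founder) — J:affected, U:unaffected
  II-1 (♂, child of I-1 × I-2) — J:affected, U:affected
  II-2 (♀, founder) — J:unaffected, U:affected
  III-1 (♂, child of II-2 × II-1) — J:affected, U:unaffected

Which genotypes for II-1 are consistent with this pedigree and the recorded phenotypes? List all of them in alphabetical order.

II-1 ∈ {JJ Uu, Jj Uu}

J/I-1 aff ·: Jj|JJ
J/I-2 aff ·: Jj|JJ
J/II-1 aff I-1×I-2: Jj|JJ
J/II-2 un ·: jj
J/III-1 aff II-2×II-1: Jj
⇒ J over [I-1,I-2,II-1,II-2,III-1]: 7 consistent
U/I-1 aff ·: Uu|UU
U/I-2 un ·: uu
U/II-1 aff I-1×I-2: Uu
U/II-2 aff ·: Uu
U/III-1 un II-2×II-1: uu
⇒ U over [I-1,I-2,II-1,II-2,III-1]: 2 consistent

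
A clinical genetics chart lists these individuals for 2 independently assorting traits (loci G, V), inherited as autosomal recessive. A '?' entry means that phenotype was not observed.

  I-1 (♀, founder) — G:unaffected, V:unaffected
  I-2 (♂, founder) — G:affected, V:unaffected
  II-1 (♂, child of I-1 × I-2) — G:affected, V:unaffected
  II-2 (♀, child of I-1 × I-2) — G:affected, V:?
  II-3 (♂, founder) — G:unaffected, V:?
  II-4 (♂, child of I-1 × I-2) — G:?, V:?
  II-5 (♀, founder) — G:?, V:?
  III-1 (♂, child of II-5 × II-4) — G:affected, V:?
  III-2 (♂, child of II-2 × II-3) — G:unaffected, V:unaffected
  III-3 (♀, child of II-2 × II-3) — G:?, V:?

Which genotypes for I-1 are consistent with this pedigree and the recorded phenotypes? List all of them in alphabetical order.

G/I-1 un ·: Gg
G/I-2 aff ·: gg
G/II-1 aff I-1×I-2: gg
G/II-2 aff I-1×I-2: gg
G/II-3 un ·: GG|Gg
G/II-4 ? I-1×I-2: Gg|gg
G/II-5 ? ·: Gg|gg
G/III-1 aff II-5×II-4: gg
G/III-2 un II-2×II-3: Gg
G/III-3 ? II-2×II-3: Gg|gg
⇒ G over [I-1,I-2,II-1,II-2,II-3,II-4,II-5,III-1,III-2,III-3]: 12 consistent
V/I-1 un ·: VV|Vv
V/I-2 un ·: VV|Vv
V/II-1 un I-1×I-2: VV|Vv
V/II-2 ? I-1×I-2: VV|Vv|vv
V/II-3 ? ·: VV|Vv|vv
V/II-4 ? I-1×I-2: VV|Vv|vv
V/II-5 ? ·: VV|Vv|vv
V/III-1 ? II-5×II-4: VV|Vv|vv
V/III-2 un II-2×II-3: VV|Vv
V/III-3 ? II-2×II-3: VV|Vv|vv
⇒ V over [I-1,I-2,II-1,II-2,II-3,II-4,II-5,III-1,III-2,III-3]: 1446 consistent

I-1 ∈ {Gg VV, Gg Vv}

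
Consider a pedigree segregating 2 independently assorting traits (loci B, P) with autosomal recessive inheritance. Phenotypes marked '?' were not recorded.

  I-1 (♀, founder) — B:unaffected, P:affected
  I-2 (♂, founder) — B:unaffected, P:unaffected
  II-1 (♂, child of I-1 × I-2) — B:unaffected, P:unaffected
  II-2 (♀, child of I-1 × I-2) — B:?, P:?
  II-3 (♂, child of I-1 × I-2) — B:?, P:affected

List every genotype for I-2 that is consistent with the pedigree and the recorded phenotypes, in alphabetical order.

B/I-1 un ·: BB|Bb
B/I-2 un ·: BB|Bb
B/II-1 un I-1×I-2: BB|Bb
B/II-2 ? I-1×I-2: BB|Bb|bb
B/II-3 ? I-1×I-2: BB|Bb|bb
⇒ B over [I-1,I-2,II-1,II-2,II-3]: 35 consistent
P/I-1 aff ·: pp
P/I-2 un ·: Pp
P/II-1 un I-1×I-2: Pp
P/II-2 ? I-1×I-2: Pp|pp
P/II-3 aff I-1×I-2: pp
⇒ P over [I-1,I-2,II-1,II-2,II-3]: 2 consistent

I-2 ∈ {BB Pp, Bb Pp}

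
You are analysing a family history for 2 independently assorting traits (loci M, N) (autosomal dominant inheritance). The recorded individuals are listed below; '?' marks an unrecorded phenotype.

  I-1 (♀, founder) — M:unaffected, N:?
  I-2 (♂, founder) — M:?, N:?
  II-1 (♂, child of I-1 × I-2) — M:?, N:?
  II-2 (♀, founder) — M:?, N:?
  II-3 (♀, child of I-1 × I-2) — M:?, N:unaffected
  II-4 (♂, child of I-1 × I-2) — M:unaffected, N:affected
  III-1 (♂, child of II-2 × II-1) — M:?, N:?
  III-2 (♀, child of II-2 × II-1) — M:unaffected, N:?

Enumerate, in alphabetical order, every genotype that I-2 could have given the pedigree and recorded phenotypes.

M/I-1 un ·: mm
M/I-2 ? ·: mm|Mm
M/II-1 ? I-1×I-2: mm|Mm
M/II-2 ? ·: mm|Mm
M/II-3 ? I-1×I-2: mm|Mm
M/II-4 un I-1×I-2: mm
M/III-1 ? II-2×II-1: mm|Mm|MM
M/III-2 un II-2×II-1: mm
⇒ M over [I-1,I-2,II-1,II-2,II-3,II-4,III-1,III-2]: 19 consistent
N/I-1 ? ·: nn|Nn
N/I-2 ? ·: nn|Nn
N/II-1 ? I-1×I-2: nn|Nn|NN
N/II-2 ? ·: nn|Nn|NN
N/II-3 un I-1×I-2: nn
N/II-4 aff I-1×I-2: Nn|NN
N/III-1 ? II-2×II-1: nn|Nn|NN
N/III-2 ? II-2×II-1: nn|Nn|NN
⇒ N over [I-1,I-2,II-1,II-2,II-3,II-4,III-1,III-2]: 104 consistent

I-2 ∈ {Mm Nn, Mm nn, mm Nn, mm nn}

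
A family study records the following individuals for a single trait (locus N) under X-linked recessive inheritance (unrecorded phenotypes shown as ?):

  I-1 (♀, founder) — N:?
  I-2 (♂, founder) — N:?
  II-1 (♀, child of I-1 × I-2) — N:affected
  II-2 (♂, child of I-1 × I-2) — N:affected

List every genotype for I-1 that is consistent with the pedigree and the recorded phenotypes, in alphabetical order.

N/I-1 ? ·: X^NX^n|X^nX^n
N/I-2 ? ·: X^nY
N/II-1 aff I-1×I-2: X^nX^n
N/II-2 aff I-1×I-2: X^nY
⇒ N over [I-1,I-2,II-1,II-2]: 2 consistent

I-1 ∈ {X^NX^n, X^nX^n}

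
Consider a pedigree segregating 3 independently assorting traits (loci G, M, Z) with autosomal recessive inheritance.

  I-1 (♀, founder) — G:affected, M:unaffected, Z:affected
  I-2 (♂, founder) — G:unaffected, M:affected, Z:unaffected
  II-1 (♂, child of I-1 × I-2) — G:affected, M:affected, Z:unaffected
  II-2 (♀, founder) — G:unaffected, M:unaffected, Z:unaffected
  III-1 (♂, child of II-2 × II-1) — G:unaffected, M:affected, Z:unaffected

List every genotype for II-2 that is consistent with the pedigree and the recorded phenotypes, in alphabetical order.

G/I-1 aff ·: gg
G/I-2 un ·: Gg
G/II-1 aff I-1×I-2: gg
G/II-2 un ·: GG|Gg
G/III-1 un II-2×II-1: Gg
⇒ G over [I-1,I-2,II-1,II-2,III-1]: 2 consistent
M/I-1 un ·: Mm
M/I-2 aff ·: mm
M/II-1 aff I-1×I-2: mm
M/II-2 un ·: Mm
M/III-1 aff II-2×II-1: mm
⇒ M over [I-1,I-2,II-1,II-2,III-1]: 1 consistent
Z/I-1 aff ·: zz
Z/I-2 un ·: ZZ|Zz
Z/II-1 un I-1×I-2: Zz
Z/II-2 un ·: ZZ|Zz
Z/III-1 un II-2×II-1: ZZ|Zz
⇒ Z over [I-1,I-2,II-1,II-2,III-1]: 8 consistent

II-2 ∈ {GG Mm ZZ, GG Mm Zz, Gg Mm ZZ, Gg Mm Zz}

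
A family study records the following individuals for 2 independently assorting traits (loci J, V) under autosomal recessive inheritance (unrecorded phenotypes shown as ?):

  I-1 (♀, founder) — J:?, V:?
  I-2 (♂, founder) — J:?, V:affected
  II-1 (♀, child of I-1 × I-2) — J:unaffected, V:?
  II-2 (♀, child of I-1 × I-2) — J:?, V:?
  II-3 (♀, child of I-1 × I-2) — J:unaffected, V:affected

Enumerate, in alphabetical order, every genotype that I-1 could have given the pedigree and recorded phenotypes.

J/I-1 ? ·: JJ|Jj|jj
J/I-2 ? ·: JJ|Jj|jj
J/II-1 un I-1×I-2: JJ|Jj
J/II-2 ? I-1×I-2: JJ|Jj|jj
J/II-3 un I-1×I-2: JJ|Jj
⇒ J over [I-1,I-2,II-1,II-2,II-3]: 35 consistent
V/I-1 ? ·: Vv|vv
V/I-2 aff ·: vv
V/II-1 ? I-1×I-2: Vv|vv
V/II-2 ? I-1×I-2: Vv|vv
V/II-3 aff I-1×I-2: vv
⇒ V over [I-1,I-2,II-1,II-2,II-3]: 5 consistent

I-1 ∈ {JJ Vv, JJ vv, Jj Vv, Jj vv, jj Vv, jj vv}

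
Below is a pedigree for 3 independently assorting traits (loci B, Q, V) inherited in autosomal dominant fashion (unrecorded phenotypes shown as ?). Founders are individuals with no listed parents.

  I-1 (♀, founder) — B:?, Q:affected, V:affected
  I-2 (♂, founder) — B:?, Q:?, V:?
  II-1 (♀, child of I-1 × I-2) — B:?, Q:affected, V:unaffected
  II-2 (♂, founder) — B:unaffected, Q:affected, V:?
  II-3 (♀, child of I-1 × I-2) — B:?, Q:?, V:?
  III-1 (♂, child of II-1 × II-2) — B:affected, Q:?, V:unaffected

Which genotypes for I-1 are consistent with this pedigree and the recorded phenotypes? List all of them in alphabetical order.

B/I-1 ? ·: bb|Bb|BB
B/I-2 ? ·: bb|Bb|BB
B/II-1 ? I-1×I-2: Bb|BB
B/II-2 un ·: bb
B/II-3 ? I-1×I-2: bb|Bb|BB
B/III-1 aff II-1×II-2: Bb
⇒ B over [I-1,I-2,II-1,II-2,II-3,III-1]: 21 consistent
Q/I-1 aff ·: Qq|QQ
Q/I-2 ? ·: qq|Qq|QQ
Q/II-1 aff I-1×I-2: Qq|QQ
Q/II-2 aff ·: Qq|QQ
Q/II-3 ? I-1×I-2: qq|Qq|QQ
Q/III-1 ? II-1×II-2: qq|Qq|QQ
⇒ Q over [I-1,I-2,II-1,II-2,II-3,III-1]: 74 consistent
V/I-1 aff ·: Vv
V/I-2 ? ·: vv|Vv
V/II-1 un I-1×I-2: vv
V/II-2 ? ·: vv|Vv
V/II-3 ? I-1×I-2: vv|Vv|VV
V/III-1 un II-1×II-2: vv
⇒ V over [I-1,I-2,II-1,II-2,II-3,III-1]: 10 consistent

I-1 ∈ {BB QQ Vv, BB Qq Vv, Bb QQ Vv, Bb Qq Vv, bb QQ Vv, bb Qq Vv}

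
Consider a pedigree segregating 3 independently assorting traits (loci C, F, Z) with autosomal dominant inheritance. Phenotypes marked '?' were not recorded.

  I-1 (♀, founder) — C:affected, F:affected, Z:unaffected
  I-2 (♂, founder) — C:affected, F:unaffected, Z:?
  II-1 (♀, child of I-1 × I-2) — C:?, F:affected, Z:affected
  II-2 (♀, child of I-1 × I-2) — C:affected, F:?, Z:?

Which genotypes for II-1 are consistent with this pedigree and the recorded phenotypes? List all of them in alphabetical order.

II-1 ∈ {CC Ff Zz, Cc Ff Zz, cc Ff Zz}

C/I-1 aff ·: Cc|CC
C/I-2 aff ·: Cc|CC
C/II-1 ? I-1×I-2: cc|Cc|CC
C/II-2 aff I-1×I-2: Cc|CC
⇒ C over [I-1,I-2,II-1,II-2]: 15 consistent
F/I-1 aff ·: Ff|FF
F/I-2 un ·: ff
F/II-1 aff I-1×I-2: Ff
F/II-2 ? I-1×I-2: ff|Ff
⇒ F over [I-1,I-2,II-1,II-2]: 3 consistent
Z/I-1 un ·: zz
Z/I-2 ? ·: Zz|ZZ
Z/II-1 aff I-1×I-2: Zz
Z/II-2 ? I-1×I-2: zz|Zz
⇒ Z over [I-1,I-2,II-1,II-2]: 3 consistent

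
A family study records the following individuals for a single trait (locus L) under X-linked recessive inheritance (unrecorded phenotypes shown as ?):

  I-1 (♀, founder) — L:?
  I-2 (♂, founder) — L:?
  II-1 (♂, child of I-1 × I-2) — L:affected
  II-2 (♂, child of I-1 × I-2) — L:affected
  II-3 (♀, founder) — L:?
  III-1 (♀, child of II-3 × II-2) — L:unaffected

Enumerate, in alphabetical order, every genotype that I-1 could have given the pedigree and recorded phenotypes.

I-1 ∈ {X^LX^l, X^lX^l}

L/I-1 ? ·: X^LX^l|X^lX^l
L/I-2 ? ·: X^LY|X^lY
L/II-1 aff I-1×I-2: X^lY
L/II-2 aff I-1×I-2: X^lY
L/II-3 ? ·: X^LX^L|X^LX^l
L/III-1 un II-3×II-2: X^LX^l
⇒ L over [I-1,I-2,II-1,II-2,II-3,III-1]: 8 consistent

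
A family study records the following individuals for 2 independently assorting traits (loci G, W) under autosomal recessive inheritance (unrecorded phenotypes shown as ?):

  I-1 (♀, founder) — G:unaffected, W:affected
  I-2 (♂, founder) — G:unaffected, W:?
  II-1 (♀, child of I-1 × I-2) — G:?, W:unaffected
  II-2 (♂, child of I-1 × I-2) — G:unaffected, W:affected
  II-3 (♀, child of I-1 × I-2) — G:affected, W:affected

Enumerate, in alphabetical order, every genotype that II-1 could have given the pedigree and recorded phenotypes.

G/I-1 un ·: Gg
G/I-2 un ·: Gg
G/II-1 ? I-1×I-2: GG|Gg|gg
G/II-2 un I-1×I-2: GG|Gg
G/II-3 aff I-1×I-2: gg
⇒ G over [I-1,I-2,II-1,II-2,II-3]: 6 consistent
W/I-1 aff ·: ww
W/I-2 ? ·: Ww
W/II-1 un I-1×I-2: Ww
W/II-2 aff I-1×I-2: ww
W/II-3 aff I-1×I-2: ww
⇒ W over [I-1,I-2,II-1,II-2,II-3]: 1 consistent

II-1 ∈ {GG Ww, Gg Ww, gg Ww}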